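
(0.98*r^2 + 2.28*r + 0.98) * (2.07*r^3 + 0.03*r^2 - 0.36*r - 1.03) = 2.0286*r^5 + 4.749*r^4 + 1.7442*r^3 - 1.8008*r^2 - 2.7012*r - 1.0094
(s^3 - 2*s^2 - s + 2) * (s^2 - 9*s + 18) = s^5 - 11*s^4 + 35*s^3 - 25*s^2 - 36*s + 36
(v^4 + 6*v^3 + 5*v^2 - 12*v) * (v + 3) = v^5 + 9*v^4 + 23*v^3 + 3*v^2 - 36*v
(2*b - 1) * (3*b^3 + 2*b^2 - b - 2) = 6*b^4 + b^3 - 4*b^2 - 3*b + 2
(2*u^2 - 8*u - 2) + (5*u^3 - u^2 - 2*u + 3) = 5*u^3 + u^2 - 10*u + 1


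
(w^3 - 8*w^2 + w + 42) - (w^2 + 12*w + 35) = w^3 - 9*w^2 - 11*w + 7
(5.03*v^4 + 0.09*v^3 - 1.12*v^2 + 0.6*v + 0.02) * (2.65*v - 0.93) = 13.3295*v^5 - 4.4394*v^4 - 3.0517*v^3 + 2.6316*v^2 - 0.505*v - 0.0186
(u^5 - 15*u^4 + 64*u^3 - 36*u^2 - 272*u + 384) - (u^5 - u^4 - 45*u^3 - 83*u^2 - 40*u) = -14*u^4 + 109*u^3 + 47*u^2 - 232*u + 384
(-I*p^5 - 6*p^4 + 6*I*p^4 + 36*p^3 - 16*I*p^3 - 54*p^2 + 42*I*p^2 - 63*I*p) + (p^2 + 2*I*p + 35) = -I*p^5 - 6*p^4 + 6*I*p^4 + 36*p^3 - 16*I*p^3 - 53*p^2 + 42*I*p^2 - 61*I*p + 35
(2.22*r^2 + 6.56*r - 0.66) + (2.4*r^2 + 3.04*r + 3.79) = 4.62*r^2 + 9.6*r + 3.13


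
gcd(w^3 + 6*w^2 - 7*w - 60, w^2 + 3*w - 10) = w + 5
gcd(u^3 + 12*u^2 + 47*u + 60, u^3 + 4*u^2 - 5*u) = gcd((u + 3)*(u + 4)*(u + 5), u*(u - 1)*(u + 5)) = u + 5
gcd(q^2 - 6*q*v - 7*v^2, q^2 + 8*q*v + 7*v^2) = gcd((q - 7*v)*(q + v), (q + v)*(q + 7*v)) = q + v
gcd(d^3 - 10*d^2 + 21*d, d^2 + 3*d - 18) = d - 3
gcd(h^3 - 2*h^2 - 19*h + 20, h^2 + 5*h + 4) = h + 4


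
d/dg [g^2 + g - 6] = 2*g + 1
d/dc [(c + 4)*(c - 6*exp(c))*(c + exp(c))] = (c + 4)*(c - 6*exp(c))*(exp(c) + 1) - (c + 4)*(c + exp(c))*(6*exp(c) - 1) + (c - 6*exp(c))*(c + exp(c))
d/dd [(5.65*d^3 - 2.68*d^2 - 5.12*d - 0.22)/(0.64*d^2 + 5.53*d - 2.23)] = (3.616*d^4 + 62.489*d^3 - 49.3421*d^2 + 12.2344*d + 12.6342)/(0.4096*d^4 + 7.0784*d^3 + 27.7265*d^2 - 24.6638*d + 4.9729)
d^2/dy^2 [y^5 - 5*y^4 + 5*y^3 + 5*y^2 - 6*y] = 20*y^3 - 60*y^2 + 30*y + 10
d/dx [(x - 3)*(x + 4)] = 2*x + 1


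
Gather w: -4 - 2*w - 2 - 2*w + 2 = -4*w - 4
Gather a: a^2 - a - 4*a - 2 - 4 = a^2 - 5*a - 6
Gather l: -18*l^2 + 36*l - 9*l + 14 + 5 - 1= -18*l^2 + 27*l + 18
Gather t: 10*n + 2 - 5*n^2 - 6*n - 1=-5*n^2 + 4*n + 1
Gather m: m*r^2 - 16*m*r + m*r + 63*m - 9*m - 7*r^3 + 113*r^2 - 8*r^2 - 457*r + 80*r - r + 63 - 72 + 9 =m*(r^2 - 15*r + 54) - 7*r^3 + 105*r^2 - 378*r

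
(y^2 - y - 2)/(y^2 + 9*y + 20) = (y^2 - y - 2)/(y^2 + 9*y + 20)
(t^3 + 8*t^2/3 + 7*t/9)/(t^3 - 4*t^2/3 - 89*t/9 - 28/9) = t/(t - 4)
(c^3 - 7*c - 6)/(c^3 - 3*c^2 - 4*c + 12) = (c + 1)/(c - 2)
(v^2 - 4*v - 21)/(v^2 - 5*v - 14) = (v + 3)/(v + 2)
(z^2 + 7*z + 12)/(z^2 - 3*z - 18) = (z + 4)/(z - 6)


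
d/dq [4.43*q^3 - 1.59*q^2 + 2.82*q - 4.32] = 13.29*q^2 - 3.18*q + 2.82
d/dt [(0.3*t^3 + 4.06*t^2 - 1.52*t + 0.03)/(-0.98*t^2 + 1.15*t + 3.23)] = (-0.294*t^4 + 0.69*t^3 + 6.0864*t^2 + 26.2864*t - 4.9441)/(0.9604*t^4 - 2.254*t^3 - 5.0083*t^2 + 7.429*t + 10.4329)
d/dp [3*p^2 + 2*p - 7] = 6*p + 2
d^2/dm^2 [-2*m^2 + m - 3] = -4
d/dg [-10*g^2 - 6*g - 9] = -20*g - 6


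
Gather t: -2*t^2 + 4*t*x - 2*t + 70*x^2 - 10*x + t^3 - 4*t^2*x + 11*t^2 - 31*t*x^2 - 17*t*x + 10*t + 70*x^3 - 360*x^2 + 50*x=t^3 + t^2*(9 - 4*x) + t*(-31*x^2 - 13*x + 8) + 70*x^3 - 290*x^2 + 40*x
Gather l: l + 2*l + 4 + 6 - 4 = 3*l + 6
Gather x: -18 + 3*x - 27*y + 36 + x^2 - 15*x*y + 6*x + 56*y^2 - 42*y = x^2 + x*(9 - 15*y) + 56*y^2 - 69*y + 18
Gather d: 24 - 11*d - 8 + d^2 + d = d^2 - 10*d + 16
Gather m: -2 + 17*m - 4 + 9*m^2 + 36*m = 9*m^2 + 53*m - 6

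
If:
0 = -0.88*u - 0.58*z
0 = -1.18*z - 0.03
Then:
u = 0.02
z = -0.03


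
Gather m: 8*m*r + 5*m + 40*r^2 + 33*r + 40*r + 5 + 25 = m*(8*r + 5) + 40*r^2 + 73*r + 30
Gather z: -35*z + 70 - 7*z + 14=84 - 42*z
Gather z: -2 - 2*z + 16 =14 - 2*z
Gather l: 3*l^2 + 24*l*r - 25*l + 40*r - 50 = 3*l^2 + l*(24*r - 25) + 40*r - 50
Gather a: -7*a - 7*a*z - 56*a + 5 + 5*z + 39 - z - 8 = a*(-7*z - 63) + 4*z + 36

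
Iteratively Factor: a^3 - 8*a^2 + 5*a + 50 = (a - 5)*(a^2 - 3*a - 10) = (a - 5)^2*(a + 2)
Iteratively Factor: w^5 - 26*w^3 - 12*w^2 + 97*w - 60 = (w - 1)*(w^4 + w^3 - 25*w^2 - 37*w + 60) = (w - 5)*(w - 1)*(w^3 + 6*w^2 + 5*w - 12) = (w - 5)*(w - 1)*(w + 4)*(w^2 + 2*w - 3) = (w - 5)*(w - 1)^2*(w + 4)*(w + 3)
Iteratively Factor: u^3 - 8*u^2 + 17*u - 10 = (u - 5)*(u^2 - 3*u + 2) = (u - 5)*(u - 2)*(u - 1)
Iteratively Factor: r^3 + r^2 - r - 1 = (r + 1)*(r^2 - 1) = (r + 1)^2*(r - 1)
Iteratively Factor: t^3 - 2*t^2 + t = (t - 1)*(t^2 - t) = (t - 1)^2*(t)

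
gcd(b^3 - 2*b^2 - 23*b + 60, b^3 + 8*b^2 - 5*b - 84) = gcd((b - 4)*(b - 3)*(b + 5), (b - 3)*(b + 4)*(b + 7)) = b - 3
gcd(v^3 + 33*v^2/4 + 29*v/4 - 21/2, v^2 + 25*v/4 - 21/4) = v^2 + 25*v/4 - 21/4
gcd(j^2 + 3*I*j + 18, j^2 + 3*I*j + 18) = j^2 + 3*I*j + 18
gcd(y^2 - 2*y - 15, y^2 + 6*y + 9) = y + 3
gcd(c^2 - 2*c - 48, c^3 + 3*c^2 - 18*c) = c + 6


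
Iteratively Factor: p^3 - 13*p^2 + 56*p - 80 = (p - 4)*(p^2 - 9*p + 20) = (p - 4)^2*(p - 5)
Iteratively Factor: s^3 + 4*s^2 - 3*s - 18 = (s + 3)*(s^2 + s - 6) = (s + 3)^2*(s - 2)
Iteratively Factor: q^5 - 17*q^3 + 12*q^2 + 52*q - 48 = (q + 2)*(q^4 - 2*q^3 - 13*q^2 + 38*q - 24) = (q - 1)*(q + 2)*(q^3 - q^2 - 14*q + 24) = (q - 1)*(q + 2)*(q + 4)*(q^2 - 5*q + 6) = (q - 3)*(q - 1)*(q + 2)*(q + 4)*(q - 2)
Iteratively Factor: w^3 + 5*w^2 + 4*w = (w + 1)*(w^2 + 4*w) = w*(w + 1)*(w + 4)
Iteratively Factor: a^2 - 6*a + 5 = (a - 5)*(a - 1)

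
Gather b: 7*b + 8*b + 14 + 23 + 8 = 15*b + 45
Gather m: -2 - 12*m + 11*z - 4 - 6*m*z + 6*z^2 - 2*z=m*(-6*z - 12) + 6*z^2 + 9*z - 6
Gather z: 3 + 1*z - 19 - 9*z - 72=-8*z - 88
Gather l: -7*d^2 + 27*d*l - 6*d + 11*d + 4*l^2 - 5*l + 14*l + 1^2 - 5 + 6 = -7*d^2 + 5*d + 4*l^2 + l*(27*d + 9) + 2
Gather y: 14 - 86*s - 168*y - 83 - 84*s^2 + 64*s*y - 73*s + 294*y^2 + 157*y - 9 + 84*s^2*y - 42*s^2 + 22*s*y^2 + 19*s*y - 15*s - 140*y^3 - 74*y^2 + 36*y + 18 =-126*s^2 - 174*s - 140*y^3 + y^2*(22*s + 220) + y*(84*s^2 + 83*s + 25) - 60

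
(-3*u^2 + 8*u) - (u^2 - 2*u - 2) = -4*u^2 + 10*u + 2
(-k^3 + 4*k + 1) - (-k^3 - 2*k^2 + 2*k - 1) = 2*k^2 + 2*k + 2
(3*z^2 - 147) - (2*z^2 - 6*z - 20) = z^2 + 6*z - 127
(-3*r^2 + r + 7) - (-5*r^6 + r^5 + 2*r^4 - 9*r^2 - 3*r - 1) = 5*r^6 - r^5 - 2*r^4 + 6*r^2 + 4*r + 8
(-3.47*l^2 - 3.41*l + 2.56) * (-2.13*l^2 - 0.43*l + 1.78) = 7.3911*l^4 + 8.7554*l^3 - 10.1631*l^2 - 7.1706*l + 4.5568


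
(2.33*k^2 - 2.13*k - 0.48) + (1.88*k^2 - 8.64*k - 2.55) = 4.21*k^2 - 10.77*k - 3.03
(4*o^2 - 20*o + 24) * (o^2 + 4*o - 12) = 4*o^4 - 4*o^3 - 104*o^2 + 336*o - 288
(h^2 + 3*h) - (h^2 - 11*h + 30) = 14*h - 30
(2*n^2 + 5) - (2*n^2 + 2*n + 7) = -2*n - 2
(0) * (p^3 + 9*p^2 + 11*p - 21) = 0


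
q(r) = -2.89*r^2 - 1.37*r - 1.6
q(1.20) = -7.41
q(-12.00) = -401.32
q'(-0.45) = 1.23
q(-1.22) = -4.23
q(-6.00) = -97.42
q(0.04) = -1.66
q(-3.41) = -30.53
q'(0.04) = -1.60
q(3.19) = -35.38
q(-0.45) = -1.57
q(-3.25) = -27.67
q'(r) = -5.78*r - 1.37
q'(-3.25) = 17.42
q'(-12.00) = 67.99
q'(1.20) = -8.31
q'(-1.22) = 5.68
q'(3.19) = -19.81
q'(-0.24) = 0.02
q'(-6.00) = 33.31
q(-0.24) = -1.44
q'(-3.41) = 18.34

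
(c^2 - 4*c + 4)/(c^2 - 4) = (c - 2)/(c + 2)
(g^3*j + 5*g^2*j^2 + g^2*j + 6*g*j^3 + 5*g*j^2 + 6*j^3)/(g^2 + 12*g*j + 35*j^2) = j*(g^3 + 5*g^2*j + g^2 + 6*g*j^2 + 5*g*j + 6*j^2)/(g^2 + 12*g*j + 35*j^2)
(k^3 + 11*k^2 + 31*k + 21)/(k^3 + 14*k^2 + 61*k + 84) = (k + 1)/(k + 4)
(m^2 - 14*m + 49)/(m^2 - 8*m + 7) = (m - 7)/(m - 1)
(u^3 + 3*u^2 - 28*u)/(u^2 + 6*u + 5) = u*(u^2 + 3*u - 28)/(u^2 + 6*u + 5)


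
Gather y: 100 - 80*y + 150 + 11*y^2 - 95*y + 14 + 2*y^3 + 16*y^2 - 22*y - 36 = 2*y^3 + 27*y^2 - 197*y + 228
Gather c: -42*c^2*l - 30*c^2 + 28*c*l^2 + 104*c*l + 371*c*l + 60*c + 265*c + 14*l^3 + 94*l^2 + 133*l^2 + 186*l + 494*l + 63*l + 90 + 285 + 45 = c^2*(-42*l - 30) + c*(28*l^2 + 475*l + 325) + 14*l^3 + 227*l^2 + 743*l + 420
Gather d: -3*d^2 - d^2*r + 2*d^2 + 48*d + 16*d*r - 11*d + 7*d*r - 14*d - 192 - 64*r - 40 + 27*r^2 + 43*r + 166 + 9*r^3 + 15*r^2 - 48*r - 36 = d^2*(-r - 1) + d*(23*r + 23) + 9*r^3 + 42*r^2 - 69*r - 102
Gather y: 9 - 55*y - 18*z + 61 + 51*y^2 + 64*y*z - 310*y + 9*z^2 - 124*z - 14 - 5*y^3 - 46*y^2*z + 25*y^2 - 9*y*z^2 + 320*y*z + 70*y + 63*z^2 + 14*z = -5*y^3 + y^2*(76 - 46*z) + y*(-9*z^2 + 384*z - 295) + 72*z^2 - 128*z + 56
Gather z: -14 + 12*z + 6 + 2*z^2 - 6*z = 2*z^2 + 6*z - 8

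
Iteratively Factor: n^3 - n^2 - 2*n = (n)*(n^2 - n - 2) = n*(n + 1)*(n - 2)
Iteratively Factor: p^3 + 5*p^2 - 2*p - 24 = (p + 4)*(p^2 + p - 6) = (p + 3)*(p + 4)*(p - 2)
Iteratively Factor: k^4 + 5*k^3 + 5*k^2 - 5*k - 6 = (k + 3)*(k^3 + 2*k^2 - k - 2) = (k + 1)*(k + 3)*(k^2 + k - 2) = (k + 1)*(k + 2)*(k + 3)*(k - 1)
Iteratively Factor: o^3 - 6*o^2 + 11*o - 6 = (o - 2)*(o^2 - 4*o + 3) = (o - 2)*(o - 1)*(o - 3)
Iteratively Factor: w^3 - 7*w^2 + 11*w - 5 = (w - 1)*(w^2 - 6*w + 5) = (w - 1)^2*(w - 5)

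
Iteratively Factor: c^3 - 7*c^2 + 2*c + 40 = (c - 4)*(c^2 - 3*c - 10) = (c - 4)*(c + 2)*(c - 5)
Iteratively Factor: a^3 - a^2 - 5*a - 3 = (a - 3)*(a^2 + 2*a + 1) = (a - 3)*(a + 1)*(a + 1)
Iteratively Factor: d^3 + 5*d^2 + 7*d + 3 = (d + 3)*(d^2 + 2*d + 1) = (d + 1)*(d + 3)*(d + 1)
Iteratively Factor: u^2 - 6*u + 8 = (u - 2)*(u - 4)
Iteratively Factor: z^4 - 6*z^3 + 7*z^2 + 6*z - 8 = (z + 1)*(z^3 - 7*z^2 + 14*z - 8) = (z - 4)*(z + 1)*(z^2 - 3*z + 2) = (z - 4)*(z - 1)*(z + 1)*(z - 2)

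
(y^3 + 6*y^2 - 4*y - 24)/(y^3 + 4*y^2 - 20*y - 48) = (y - 2)/(y - 4)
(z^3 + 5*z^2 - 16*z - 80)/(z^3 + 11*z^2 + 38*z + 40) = (z - 4)/(z + 2)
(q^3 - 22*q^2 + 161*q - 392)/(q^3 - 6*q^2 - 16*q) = (q^2 - 14*q + 49)/(q*(q + 2))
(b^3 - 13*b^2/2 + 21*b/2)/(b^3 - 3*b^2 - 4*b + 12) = b*(2*b - 7)/(2*(b^2 - 4))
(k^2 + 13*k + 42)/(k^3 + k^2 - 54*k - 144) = (k + 7)/(k^2 - 5*k - 24)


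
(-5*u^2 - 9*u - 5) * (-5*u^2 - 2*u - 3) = 25*u^4 + 55*u^3 + 58*u^2 + 37*u + 15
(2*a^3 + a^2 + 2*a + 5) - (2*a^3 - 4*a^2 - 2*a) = 5*a^2 + 4*a + 5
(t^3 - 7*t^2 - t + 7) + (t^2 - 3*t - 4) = t^3 - 6*t^2 - 4*t + 3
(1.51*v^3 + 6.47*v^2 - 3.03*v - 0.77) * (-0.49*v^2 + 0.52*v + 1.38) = -0.7399*v^5 - 2.3851*v^4 + 6.9329*v^3 + 7.7303*v^2 - 4.5818*v - 1.0626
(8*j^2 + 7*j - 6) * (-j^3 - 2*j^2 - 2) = -8*j^5 - 23*j^4 - 8*j^3 - 4*j^2 - 14*j + 12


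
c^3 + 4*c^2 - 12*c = c*(c - 2)*(c + 6)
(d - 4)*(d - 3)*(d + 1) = d^3 - 6*d^2 + 5*d + 12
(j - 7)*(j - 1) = j^2 - 8*j + 7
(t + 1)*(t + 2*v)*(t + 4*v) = t^3 + 6*t^2*v + t^2 + 8*t*v^2 + 6*t*v + 8*v^2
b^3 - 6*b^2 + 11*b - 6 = (b - 3)*(b - 2)*(b - 1)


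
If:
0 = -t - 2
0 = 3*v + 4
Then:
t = -2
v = -4/3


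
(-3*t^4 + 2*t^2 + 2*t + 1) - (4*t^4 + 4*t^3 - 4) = -7*t^4 - 4*t^3 + 2*t^2 + 2*t + 5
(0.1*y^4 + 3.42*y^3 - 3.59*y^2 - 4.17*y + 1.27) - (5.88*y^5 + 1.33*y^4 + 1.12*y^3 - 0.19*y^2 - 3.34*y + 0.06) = -5.88*y^5 - 1.23*y^4 + 2.3*y^3 - 3.4*y^2 - 0.83*y + 1.21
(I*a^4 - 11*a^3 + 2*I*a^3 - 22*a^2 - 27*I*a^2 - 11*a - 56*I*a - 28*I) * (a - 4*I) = I*a^5 - 7*a^4 + 2*I*a^4 - 14*a^3 + 17*I*a^3 - 119*a^2 + 32*I*a^2 - 224*a + 16*I*a - 112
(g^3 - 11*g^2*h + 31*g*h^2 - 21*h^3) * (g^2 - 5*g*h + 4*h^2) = g^5 - 16*g^4*h + 90*g^3*h^2 - 220*g^2*h^3 + 229*g*h^4 - 84*h^5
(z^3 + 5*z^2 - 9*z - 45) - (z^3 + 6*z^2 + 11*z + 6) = -z^2 - 20*z - 51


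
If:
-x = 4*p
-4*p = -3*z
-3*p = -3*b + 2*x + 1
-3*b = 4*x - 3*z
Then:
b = 4/15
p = 1/25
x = -4/25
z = 4/75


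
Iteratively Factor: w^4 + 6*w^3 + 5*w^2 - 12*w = (w)*(w^3 + 6*w^2 + 5*w - 12) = w*(w + 4)*(w^2 + 2*w - 3) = w*(w - 1)*(w + 4)*(w + 3)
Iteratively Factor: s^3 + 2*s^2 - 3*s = (s + 3)*(s^2 - s) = (s - 1)*(s + 3)*(s)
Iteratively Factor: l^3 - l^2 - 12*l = (l + 3)*(l^2 - 4*l) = (l - 4)*(l + 3)*(l)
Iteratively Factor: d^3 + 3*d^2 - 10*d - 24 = (d + 2)*(d^2 + d - 12) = (d - 3)*(d + 2)*(d + 4)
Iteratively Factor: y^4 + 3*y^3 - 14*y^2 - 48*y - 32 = (y + 4)*(y^3 - y^2 - 10*y - 8) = (y + 2)*(y + 4)*(y^2 - 3*y - 4) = (y - 4)*(y + 2)*(y + 4)*(y + 1)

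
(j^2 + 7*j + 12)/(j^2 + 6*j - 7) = (j^2 + 7*j + 12)/(j^2 + 6*j - 7)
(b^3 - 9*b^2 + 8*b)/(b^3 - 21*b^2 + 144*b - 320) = b*(b - 1)/(b^2 - 13*b + 40)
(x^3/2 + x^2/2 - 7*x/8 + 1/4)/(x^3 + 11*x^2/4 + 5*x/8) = (4*x^3 + 4*x^2 - 7*x + 2)/(x*(8*x^2 + 22*x + 5))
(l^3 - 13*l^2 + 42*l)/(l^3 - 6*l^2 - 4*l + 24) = l*(l - 7)/(l^2 - 4)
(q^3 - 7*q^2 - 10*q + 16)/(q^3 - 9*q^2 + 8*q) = (q + 2)/q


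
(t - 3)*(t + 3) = t^2 - 9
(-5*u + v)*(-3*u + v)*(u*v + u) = 15*u^3*v + 15*u^3 - 8*u^2*v^2 - 8*u^2*v + u*v^3 + u*v^2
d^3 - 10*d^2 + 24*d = d*(d - 6)*(d - 4)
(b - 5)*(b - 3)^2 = b^3 - 11*b^2 + 39*b - 45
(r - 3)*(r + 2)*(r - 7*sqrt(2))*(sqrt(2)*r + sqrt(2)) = sqrt(2)*r^4 - 14*r^3 - 7*sqrt(2)*r^2 - 6*sqrt(2)*r + 98*r + 84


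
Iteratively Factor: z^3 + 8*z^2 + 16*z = (z)*(z^2 + 8*z + 16) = z*(z + 4)*(z + 4)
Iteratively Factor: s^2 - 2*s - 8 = (s - 4)*(s + 2)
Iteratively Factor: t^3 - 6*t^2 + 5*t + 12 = (t + 1)*(t^2 - 7*t + 12) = (t - 3)*(t + 1)*(t - 4)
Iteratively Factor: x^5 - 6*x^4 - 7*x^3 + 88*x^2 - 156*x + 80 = (x + 4)*(x^4 - 10*x^3 + 33*x^2 - 44*x + 20) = (x - 2)*(x + 4)*(x^3 - 8*x^2 + 17*x - 10) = (x - 2)*(x - 1)*(x + 4)*(x^2 - 7*x + 10) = (x - 2)^2*(x - 1)*(x + 4)*(x - 5)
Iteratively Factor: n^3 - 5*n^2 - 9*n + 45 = (n - 3)*(n^2 - 2*n - 15) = (n - 3)*(n + 3)*(n - 5)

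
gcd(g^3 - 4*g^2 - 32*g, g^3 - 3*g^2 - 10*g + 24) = 1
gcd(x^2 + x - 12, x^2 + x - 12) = x^2 + x - 12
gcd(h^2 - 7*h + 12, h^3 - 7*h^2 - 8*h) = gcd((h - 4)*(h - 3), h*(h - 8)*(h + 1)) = 1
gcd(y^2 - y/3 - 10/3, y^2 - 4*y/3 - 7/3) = 1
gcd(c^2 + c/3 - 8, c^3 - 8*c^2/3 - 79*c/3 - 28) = c + 3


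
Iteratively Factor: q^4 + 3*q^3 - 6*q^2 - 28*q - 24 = (q + 2)*(q^3 + q^2 - 8*q - 12) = (q + 2)^2*(q^2 - q - 6) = (q - 3)*(q + 2)^2*(q + 2)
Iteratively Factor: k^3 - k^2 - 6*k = (k - 3)*(k^2 + 2*k) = (k - 3)*(k + 2)*(k)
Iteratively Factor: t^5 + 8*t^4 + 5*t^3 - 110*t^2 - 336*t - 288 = (t + 4)*(t^4 + 4*t^3 - 11*t^2 - 66*t - 72) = (t - 4)*(t + 4)*(t^3 + 8*t^2 + 21*t + 18) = (t - 4)*(t + 2)*(t + 4)*(t^2 + 6*t + 9) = (t - 4)*(t + 2)*(t + 3)*(t + 4)*(t + 3)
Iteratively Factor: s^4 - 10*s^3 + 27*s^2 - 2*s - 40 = (s - 5)*(s^3 - 5*s^2 + 2*s + 8) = (s - 5)*(s + 1)*(s^2 - 6*s + 8) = (s - 5)*(s - 4)*(s + 1)*(s - 2)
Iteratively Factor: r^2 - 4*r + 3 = (r - 1)*(r - 3)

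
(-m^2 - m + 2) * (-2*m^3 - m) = 2*m^5 + 2*m^4 - 3*m^3 + m^2 - 2*m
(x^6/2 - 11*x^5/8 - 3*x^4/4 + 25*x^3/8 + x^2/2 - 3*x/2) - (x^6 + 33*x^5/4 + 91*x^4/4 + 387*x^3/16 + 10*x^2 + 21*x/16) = -x^6/2 - 77*x^5/8 - 47*x^4/2 - 337*x^3/16 - 19*x^2/2 - 45*x/16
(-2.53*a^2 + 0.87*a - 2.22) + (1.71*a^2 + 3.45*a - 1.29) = -0.82*a^2 + 4.32*a - 3.51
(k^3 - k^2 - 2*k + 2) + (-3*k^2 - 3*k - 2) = k^3 - 4*k^2 - 5*k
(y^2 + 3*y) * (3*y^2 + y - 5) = 3*y^4 + 10*y^3 - 2*y^2 - 15*y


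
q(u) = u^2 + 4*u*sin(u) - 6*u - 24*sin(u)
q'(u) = 4*u*cos(u) + 2*u + 4*sin(u) - 24*cos(u) - 6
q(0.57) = -14.82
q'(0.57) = -20.99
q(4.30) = -1.08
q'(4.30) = 1.66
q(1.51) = -24.71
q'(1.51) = -0.08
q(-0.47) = 14.76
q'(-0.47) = -31.83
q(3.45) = -5.70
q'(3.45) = 9.40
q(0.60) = -15.44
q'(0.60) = -20.37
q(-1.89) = 44.88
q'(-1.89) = -3.67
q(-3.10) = 29.72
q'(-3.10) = 24.00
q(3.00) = -10.69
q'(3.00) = 12.44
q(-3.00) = 32.08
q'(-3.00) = 23.08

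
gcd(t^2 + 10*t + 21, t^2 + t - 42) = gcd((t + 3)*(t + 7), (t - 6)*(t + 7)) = t + 7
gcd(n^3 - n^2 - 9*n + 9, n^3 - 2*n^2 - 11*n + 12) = n^2 + 2*n - 3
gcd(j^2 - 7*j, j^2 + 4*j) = j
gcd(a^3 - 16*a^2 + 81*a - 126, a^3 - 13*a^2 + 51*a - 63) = a^2 - 10*a + 21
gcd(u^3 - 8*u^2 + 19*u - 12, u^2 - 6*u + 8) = u - 4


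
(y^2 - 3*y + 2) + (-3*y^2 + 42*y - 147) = -2*y^2 + 39*y - 145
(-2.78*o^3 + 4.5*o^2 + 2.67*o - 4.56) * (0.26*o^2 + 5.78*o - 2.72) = -0.7228*o^5 - 14.8984*o^4 + 34.2658*o^3 + 2.007*o^2 - 33.6192*o + 12.4032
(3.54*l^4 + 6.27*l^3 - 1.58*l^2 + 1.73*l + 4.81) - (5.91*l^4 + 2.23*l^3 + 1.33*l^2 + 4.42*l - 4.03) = -2.37*l^4 + 4.04*l^3 - 2.91*l^2 - 2.69*l + 8.84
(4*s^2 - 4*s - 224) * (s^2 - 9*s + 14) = 4*s^4 - 40*s^3 - 132*s^2 + 1960*s - 3136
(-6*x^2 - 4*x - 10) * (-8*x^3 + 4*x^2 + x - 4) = 48*x^5 + 8*x^4 + 58*x^3 - 20*x^2 + 6*x + 40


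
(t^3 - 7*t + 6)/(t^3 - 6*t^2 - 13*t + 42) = (t - 1)/(t - 7)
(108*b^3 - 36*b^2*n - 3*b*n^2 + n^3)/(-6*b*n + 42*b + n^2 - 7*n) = (-18*b^2 + 3*b*n + n^2)/(n - 7)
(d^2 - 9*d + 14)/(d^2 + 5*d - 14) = (d - 7)/(d + 7)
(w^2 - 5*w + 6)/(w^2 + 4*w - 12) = (w - 3)/(w + 6)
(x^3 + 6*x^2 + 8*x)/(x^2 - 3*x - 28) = x*(x + 2)/(x - 7)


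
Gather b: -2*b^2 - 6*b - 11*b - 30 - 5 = -2*b^2 - 17*b - 35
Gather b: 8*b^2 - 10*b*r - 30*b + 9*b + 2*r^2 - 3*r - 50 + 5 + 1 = 8*b^2 + b*(-10*r - 21) + 2*r^2 - 3*r - 44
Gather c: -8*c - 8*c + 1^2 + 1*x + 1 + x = -16*c + 2*x + 2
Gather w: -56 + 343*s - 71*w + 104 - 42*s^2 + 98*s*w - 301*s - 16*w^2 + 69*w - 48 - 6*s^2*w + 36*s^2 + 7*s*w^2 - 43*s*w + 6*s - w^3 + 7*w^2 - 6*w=-6*s^2 + 48*s - w^3 + w^2*(7*s - 9) + w*(-6*s^2 + 55*s - 8)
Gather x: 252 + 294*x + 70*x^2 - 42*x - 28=70*x^2 + 252*x + 224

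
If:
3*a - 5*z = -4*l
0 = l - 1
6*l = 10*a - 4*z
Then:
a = 23/19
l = 1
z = 29/19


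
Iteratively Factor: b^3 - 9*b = (b - 3)*(b^2 + 3*b) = (b - 3)*(b + 3)*(b)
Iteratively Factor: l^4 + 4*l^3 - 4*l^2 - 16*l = (l)*(l^3 + 4*l^2 - 4*l - 16) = l*(l - 2)*(l^2 + 6*l + 8) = l*(l - 2)*(l + 2)*(l + 4)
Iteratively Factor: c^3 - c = (c - 1)*(c^2 + c) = c*(c - 1)*(c + 1)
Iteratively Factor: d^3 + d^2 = (d)*(d^2 + d) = d^2*(d + 1)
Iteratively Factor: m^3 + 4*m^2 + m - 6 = (m - 1)*(m^2 + 5*m + 6) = (m - 1)*(m + 3)*(m + 2)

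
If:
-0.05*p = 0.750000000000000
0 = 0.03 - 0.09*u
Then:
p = -15.00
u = 0.33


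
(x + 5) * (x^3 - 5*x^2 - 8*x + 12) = x^4 - 33*x^2 - 28*x + 60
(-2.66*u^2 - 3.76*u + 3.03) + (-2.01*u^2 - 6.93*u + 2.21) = -4.67*u^2 - 10.69*u + 5.24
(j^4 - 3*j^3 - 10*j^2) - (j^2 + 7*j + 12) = j^4 - 3*j^3 - 11*j^2 - 7*j - 12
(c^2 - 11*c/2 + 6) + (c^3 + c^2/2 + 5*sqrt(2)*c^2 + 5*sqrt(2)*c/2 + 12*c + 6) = c^3 + 3*c^2/2 + 5*sqrt(2)*c^2 + 5*sqrt(2)*c/2 + 13*c/2 + 12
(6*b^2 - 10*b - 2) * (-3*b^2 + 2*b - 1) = -18*b^4 + 42*b^3 - 20*b^2 + 6*b + 2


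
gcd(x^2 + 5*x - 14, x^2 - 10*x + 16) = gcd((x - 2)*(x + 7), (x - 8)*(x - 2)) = x - 2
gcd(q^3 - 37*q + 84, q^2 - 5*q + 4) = q - 4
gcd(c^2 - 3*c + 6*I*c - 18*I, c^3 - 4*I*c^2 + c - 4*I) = 1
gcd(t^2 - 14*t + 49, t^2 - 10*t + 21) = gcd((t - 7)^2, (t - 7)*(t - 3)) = t - 7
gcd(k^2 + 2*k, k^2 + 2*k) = k^2 + 2*k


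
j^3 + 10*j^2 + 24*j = j*(j + 4)*(j + 6)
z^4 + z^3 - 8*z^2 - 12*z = z*(z - 3)*(z + 2)^2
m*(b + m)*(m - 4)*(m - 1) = b*m^3 - 5*b*m^2 + 4*b*m + m^4 - 5*m^3 + 4*m^2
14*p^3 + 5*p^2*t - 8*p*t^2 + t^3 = (-7*p + t)*(-2*p + t)*(p + t)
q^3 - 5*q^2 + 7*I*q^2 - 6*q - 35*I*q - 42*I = (q - 6)*(q + 1)*(q + 7*I)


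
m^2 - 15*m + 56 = (m - 8)*(m - 7)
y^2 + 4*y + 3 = (y + 1)*(y + 3)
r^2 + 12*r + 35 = (r + 5)*(r + 7)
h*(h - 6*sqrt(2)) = h^2 - 6*sqrt(2)*h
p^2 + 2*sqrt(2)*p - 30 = (p - 3*sqrt(2))*(p + 5*sqrt(2))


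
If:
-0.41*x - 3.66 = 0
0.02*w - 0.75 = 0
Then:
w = 37.50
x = -8.93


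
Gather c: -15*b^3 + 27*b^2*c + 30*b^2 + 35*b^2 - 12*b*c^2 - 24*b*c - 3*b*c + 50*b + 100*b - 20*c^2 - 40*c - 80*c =-15*b^3 + 65*b^2 + 150*b + c^2*(-12*b - 20) + c*(27*b^2 - 27*b - 120)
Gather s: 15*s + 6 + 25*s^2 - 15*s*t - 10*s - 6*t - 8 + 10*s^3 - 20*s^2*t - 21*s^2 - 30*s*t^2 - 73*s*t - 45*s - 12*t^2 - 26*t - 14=10*s^3 + s^2*(4 - 20*t) + s*(-30*t^2 - 88*t - 40) - 12*t^2 - 32*t - 16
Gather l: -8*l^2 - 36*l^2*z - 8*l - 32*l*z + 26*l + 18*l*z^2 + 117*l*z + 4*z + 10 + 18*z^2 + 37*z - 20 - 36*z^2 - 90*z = l^2*(-36*z - 8) + l*(18*z^2 + 85*z + 18) - 18*z^2 - 49*z - 10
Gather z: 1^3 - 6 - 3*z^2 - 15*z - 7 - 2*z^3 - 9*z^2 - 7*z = -2*z^3 - 12*z^2 - 22*z - 12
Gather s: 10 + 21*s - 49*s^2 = -49*s^2 + 21*s + 10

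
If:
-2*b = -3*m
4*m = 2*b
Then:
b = 0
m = 0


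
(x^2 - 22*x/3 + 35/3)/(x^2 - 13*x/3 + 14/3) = (x - 5)/(x - 2)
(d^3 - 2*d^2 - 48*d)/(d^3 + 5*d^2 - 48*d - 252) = d*(d - 8)/(d^2 - d - 42)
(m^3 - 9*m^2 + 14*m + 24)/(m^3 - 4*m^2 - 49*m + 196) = (m^2 - 5*m - 6)/(m^2 - 49)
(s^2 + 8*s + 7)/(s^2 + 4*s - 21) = (s + 1)/(s - 3)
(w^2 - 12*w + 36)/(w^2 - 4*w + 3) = (w^2 - 12*w + 36)/(w^2 - 4*w + 3)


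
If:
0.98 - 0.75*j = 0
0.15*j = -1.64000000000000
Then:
No Solution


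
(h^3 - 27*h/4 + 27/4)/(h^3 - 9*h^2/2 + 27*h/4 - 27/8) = 2*(h + 3)/(2*h - 3)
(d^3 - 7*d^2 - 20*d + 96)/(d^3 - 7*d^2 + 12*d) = (d^2 - 4*d - 32)/(d*(d - 4))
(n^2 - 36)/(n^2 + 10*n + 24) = (n - 6)/(n + 4)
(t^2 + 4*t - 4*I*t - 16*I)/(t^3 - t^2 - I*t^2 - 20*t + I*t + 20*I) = (t - 4*I)/(t^2 - t*(5 + I) + 5*I)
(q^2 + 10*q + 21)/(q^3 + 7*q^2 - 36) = (q + 7)/(q^2 + 4*q - 12)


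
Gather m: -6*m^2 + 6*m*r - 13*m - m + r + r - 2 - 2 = -6*m^2 + m*(6*r - 14) + 2*r - 4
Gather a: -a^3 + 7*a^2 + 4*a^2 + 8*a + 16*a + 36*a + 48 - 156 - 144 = -a^3 + 11*a^2 + 60*a - 252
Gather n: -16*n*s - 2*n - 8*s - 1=n*(-16*s - 2) - 8*s - 1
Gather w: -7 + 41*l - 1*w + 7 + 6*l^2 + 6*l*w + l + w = 6*l^2 + 6*l*w + 42*l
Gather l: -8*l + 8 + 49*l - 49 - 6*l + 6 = 35*l - 35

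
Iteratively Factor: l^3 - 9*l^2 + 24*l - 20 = (l - 2)*(l^2 - 7*l + 10) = (l - 5)*(l - 2)*(l - 2)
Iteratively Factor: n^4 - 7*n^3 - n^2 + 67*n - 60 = (n + 3)*(n^3 - 10*n^2 + 29*n - 20) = (n - 4)*(n + 3)*(n^2 - 6*n + 5) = (n - 4)*(n - 1)*(n + 3)*(n - 5)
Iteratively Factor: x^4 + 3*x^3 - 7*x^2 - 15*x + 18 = (x + 3)*(x^3 - 7*x + 6) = (x - 1)*(x + 3)*(x^2 + x - 6) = (x - 1)*(x + 3)^2*(x - 2)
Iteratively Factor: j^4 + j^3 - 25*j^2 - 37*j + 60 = (j - 1)*(j^3 + 2*j^2 - 23*j - 60) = (j - 1)*(j + 3)*(j^2 - j - 20) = (j - 1)*(j + 3)*(j + 4)*(j - 5)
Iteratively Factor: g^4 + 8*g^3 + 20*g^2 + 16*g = (g + 2)*(g^3 + 6*g^2 + 8*g) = g*(g + 2)*(g^2 + 6*g + 8) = g*(g + 2)^2*(g + 4)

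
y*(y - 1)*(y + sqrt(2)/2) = y^3 - y^2 + sqrt(2)*y^2/2 - sqrt(2)*y/2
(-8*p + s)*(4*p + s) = -32*p^2 - 4*p*s + s^2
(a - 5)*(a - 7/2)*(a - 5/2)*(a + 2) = a^4 - 9*a^3 + 67*a^2/4 + 135*a/4 - 175/2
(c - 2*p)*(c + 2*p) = c^2 - 4*p^2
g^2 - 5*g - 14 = (g - 7)*(g + 2)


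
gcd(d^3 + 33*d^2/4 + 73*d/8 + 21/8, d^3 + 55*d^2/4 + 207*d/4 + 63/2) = d^2 + 31*d/4 + 21/4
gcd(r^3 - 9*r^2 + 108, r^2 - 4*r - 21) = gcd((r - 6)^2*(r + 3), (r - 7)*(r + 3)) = r + 3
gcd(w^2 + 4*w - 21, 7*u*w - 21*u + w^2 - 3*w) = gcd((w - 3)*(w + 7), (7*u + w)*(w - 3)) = w - 3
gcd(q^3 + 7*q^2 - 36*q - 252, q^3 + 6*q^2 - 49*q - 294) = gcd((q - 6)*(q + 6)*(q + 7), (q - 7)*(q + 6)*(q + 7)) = q^2 + 13*q + 42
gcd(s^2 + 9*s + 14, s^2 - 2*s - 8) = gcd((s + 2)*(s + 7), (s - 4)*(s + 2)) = s + 2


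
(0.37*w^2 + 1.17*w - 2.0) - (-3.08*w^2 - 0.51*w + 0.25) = 3.45*w^2 + 1.68*w - 2.25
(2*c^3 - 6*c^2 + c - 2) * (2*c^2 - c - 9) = 4*c^5 - 14*c^4 - 10*c^3 + 49*c^2 - 7*c + 18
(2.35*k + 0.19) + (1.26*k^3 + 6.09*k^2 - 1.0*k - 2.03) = 1.26*k^3 + 6.09*k^2 + 1.35*k - 1.84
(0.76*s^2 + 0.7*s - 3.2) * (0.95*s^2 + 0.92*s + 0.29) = 0.722*s^4 + 1.3642*s^3 - 2.1756*s^2 - 2.741*s - 0.928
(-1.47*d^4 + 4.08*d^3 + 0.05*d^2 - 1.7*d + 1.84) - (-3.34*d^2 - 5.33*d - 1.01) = -1.47*d^4 + 4.08*d^3 + 3.39*d^2 + 3.63*d + 2.85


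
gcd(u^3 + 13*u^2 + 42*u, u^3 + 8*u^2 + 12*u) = u^2 + 6*u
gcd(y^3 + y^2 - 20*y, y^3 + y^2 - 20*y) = y^3 + y^2 - 20*y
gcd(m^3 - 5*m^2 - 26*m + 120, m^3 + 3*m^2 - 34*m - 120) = m^2 - m - 30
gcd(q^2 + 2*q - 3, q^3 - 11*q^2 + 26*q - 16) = q - 1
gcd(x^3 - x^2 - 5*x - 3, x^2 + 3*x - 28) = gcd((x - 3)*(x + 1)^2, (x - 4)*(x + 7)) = 1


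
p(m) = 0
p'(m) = 0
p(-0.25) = 0.00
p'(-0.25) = 0.00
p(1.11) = 0.00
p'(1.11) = 0.00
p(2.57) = 0.00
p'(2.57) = 0.00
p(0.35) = 0.00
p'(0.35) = 0.00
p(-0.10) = 0.00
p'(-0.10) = 0.00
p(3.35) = 0.00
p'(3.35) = 0.00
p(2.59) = 0.00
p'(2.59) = 0.00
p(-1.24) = 0.00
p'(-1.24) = 0.00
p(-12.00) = 0.00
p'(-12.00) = 0.00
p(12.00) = 0.00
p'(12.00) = 0.00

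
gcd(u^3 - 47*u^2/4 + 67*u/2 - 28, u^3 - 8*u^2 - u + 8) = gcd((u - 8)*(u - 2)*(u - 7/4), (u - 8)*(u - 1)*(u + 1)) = u - 8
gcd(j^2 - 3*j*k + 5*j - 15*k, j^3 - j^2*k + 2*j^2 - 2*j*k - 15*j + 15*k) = j + 5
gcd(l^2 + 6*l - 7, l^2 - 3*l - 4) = 1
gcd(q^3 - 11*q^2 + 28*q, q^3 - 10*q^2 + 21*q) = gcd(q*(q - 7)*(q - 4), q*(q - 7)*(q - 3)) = q^2 - 7*q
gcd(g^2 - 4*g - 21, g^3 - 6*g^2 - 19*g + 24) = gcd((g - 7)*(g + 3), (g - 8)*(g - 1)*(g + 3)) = g + 3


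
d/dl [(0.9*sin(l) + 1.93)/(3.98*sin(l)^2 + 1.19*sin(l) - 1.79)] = (-15.3628*sin(l) + 1.791*cos(2*l) - 5.6987)*cos(l)/(3.98*sin(l)^2 + 1.19*sin(l) - 1.79)^2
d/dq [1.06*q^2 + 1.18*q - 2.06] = 2.12*q + 1.18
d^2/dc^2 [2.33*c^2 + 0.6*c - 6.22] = 4.66000000000000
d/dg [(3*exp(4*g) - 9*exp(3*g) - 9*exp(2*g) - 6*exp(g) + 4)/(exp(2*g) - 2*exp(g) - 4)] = (6*exp(5*g) - 27*exp(4*g) - 12*exp(3*g) + 132*exp(2*g) + 64*exp(g) + 32)*exp(g)/(exp(4*g) - 4*exp(3*g) - 4*exp(2*g) + 16*exp(g) + 16)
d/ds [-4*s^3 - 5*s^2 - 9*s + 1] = -12*s^2 - 10*s - 9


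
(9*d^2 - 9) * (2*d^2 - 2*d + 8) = 18*d^4 - 18*d^3 + 54*d^2 + 18*d - 72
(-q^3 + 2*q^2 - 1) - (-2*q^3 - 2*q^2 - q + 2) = q^3 + 4*q^2 + q - 3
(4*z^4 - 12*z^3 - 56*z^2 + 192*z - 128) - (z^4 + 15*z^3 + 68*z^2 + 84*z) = 3*z^4 - 27*z^3 - 124*z^2 + 108*z - 128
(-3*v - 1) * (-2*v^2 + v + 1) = 6*v^3 - v^2 - 4*v - 1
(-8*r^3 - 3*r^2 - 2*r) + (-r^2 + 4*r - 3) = -8*r^3 - 4*r^2 + 2*r - 3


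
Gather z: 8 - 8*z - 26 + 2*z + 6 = -6*z - 12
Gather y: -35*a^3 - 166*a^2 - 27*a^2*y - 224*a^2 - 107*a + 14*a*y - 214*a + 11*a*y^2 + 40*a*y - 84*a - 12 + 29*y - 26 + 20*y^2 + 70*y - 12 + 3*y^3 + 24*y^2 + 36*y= -35*a^3 - 390*a^2 - 405*a + 3*y^3 + y^2*(11*a + 44) + y*(-27*a^2 + 54*a + 135) - 50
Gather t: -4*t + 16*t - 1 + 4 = 12*t + 3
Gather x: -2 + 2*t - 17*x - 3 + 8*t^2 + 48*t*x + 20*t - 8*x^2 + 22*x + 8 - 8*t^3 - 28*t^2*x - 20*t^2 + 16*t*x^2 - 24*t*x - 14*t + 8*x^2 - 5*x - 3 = -8*t^3 - 12*t^2 + 16*t*x^2 + 8*t + x*(-28*t^2 + 24*t)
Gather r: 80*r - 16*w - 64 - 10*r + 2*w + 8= 70*r - 14*w - 56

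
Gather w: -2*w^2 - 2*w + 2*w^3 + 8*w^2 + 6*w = 2*w^3 + 6*w^2 + 4*w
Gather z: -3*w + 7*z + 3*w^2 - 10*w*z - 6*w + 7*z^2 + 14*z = 3*w^2 - 9*w + 7*z^2 + z*(21 - 10*w)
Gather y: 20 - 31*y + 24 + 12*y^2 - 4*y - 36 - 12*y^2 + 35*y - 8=0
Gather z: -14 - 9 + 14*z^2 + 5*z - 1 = 14*z^2 + 5*z - 24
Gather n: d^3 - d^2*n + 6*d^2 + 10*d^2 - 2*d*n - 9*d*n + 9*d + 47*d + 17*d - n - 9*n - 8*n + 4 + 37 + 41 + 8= d^3 + 16*d^2 + 73*d + n*(-d^2 - 11*d - 18) + 90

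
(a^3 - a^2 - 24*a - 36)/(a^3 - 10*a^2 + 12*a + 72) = (a + 3)/(a - 6)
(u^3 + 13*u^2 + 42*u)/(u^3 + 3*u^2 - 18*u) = (u + 7)/(u - 3)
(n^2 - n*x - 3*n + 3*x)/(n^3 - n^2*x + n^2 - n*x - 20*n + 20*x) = (n - 3)/(n^2 + n - 20)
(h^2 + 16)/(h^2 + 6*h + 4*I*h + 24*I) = (h - 4*I)/(h + 6)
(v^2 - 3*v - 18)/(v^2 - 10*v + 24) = (v + 3)/(v - 4)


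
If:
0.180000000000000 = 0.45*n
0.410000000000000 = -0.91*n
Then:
No Solution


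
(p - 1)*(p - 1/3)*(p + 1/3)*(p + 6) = p^4 + 5*p^3 - 55*p^2/9 - 5*p/9 + 2/3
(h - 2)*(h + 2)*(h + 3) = h^3 + 3*h^2 - 4*h - 12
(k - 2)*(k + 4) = k^2 + 2*k - 8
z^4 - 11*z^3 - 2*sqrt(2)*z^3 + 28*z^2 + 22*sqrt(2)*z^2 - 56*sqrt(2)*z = z*(z - 7)*(z - 4)*(z - 2*sqrt(2))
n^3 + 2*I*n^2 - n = n*(n + I)^2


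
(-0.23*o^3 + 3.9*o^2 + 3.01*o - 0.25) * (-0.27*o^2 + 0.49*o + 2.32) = 0.0621*o^5 - 1.1657*o^4 + 0.5647*o^3 + 10.5904*o^2 + 6.8607*o - 0.58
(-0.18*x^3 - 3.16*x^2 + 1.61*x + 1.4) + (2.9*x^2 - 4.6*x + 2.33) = -0.18*x^3 - 0.26*x^2 - 2.99*x + 3.73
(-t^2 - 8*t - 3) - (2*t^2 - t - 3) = -3*t^2 - 7*t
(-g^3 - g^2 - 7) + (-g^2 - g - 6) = -g^3 - 2*g^2 - g - 13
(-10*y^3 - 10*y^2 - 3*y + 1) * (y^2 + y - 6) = -10*y^5 - 20*y^4 + 47*y^3 + 58*y^2 + 19*y - 6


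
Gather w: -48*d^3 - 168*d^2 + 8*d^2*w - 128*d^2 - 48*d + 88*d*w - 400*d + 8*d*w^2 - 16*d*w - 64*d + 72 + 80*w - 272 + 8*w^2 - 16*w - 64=-48*d^3 - 296*d^2 - 512*d + w^2*(8*d + 8) + w*(8*d^2 + 72*d + 64) - 264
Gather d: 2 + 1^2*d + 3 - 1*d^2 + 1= -d^2 + d + 6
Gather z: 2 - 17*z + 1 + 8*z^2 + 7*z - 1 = 8*z^2 - 10*z + 2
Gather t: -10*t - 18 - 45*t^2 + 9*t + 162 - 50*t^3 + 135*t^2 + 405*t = -50*t^3 + 90*t^2 + 404*t + 144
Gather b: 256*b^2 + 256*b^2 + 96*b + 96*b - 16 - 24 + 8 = 512*b^2 + 192*b - 32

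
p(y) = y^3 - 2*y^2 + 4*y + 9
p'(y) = 3*y^2 - 4*y + 4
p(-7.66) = -588.45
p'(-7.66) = 210.67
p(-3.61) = -78.55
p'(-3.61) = 57.54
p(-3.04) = -49.74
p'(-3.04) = 43.88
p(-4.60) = -149.06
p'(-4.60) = 85.88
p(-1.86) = -11.79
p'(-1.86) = 21.82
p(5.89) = 167.51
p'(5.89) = 84.52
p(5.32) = 124.24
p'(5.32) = 67.63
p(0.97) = 11.91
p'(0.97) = 2.94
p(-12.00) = -2055.00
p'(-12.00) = 484.00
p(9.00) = 612.00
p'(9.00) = 211.00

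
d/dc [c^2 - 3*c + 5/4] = 2*c - 3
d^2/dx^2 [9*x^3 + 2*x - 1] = 54*x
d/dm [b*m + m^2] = b + 2*m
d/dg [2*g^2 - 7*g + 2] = 4*g - 7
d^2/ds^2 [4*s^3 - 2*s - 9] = 24*s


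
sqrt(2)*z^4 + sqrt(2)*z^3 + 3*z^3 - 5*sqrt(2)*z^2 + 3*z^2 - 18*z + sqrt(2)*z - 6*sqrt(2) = (z - 2)*(z + 3)*(z + sqrt(2))*(sqrt(2)*z + 1)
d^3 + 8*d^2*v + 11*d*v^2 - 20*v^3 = (d - v)*(d + 4*v)*(d + 5*v)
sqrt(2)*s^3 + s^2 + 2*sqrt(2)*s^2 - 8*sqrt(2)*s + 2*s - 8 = (s - 2)*(s + 4)*(sqrt(2)*s + 1)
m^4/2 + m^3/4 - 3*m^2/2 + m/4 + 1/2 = (m/2 + 1)*(m - 1)^2*(m + 1/2)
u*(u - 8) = u^2 - 8*u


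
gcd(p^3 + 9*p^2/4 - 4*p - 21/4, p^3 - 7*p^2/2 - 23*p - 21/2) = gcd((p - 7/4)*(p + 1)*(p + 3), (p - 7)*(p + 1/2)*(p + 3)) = p + 3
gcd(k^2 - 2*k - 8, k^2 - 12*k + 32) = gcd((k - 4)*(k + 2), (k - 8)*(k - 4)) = k - 4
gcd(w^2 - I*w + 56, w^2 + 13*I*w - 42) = w + 7*I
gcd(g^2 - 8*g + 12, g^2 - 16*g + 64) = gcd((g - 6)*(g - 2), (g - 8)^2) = 1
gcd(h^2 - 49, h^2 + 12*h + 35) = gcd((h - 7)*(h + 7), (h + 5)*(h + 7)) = h + 7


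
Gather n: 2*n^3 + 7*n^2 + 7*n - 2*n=2*n^3 + 7*n^2 + 5*n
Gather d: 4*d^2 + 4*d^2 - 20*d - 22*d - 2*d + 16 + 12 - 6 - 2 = 8*d^2 - 44*d + 20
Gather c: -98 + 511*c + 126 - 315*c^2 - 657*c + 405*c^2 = 90*c^2 - 146*c + 28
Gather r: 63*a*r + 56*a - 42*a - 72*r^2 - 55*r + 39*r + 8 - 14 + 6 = 14*a - 72*r^2 + r*(63*a - 16)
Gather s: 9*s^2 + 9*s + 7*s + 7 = 9*s^2 + 16*s + 7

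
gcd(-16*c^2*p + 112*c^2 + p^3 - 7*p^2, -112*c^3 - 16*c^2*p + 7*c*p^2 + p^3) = -16*c^2 + p^2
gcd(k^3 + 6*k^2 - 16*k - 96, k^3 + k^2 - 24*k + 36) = k + 6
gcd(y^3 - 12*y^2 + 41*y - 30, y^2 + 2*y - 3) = y - 1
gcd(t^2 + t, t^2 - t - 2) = t + 1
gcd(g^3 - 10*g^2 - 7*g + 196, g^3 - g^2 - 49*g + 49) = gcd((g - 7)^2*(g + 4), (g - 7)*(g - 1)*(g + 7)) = g - 7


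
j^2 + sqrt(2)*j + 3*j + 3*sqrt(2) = (j + 3)*(j + sqrt(2))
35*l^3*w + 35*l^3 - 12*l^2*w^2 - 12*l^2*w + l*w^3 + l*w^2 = (-7*l + w)*(-5*l + w)*(l*w + l)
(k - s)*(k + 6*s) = k^2 + 5*k*s - 6*s^2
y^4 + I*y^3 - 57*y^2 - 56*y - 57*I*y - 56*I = (y - 8)*(y + 1)*(y + 7)*(y + I)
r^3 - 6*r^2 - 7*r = r*(r - 7)*(r + 1)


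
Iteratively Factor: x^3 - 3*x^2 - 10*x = (x + 2)*(x^2 - 5*x) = x*(x + 2)*(x - 5)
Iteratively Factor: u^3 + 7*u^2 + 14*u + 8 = (u + 1)*(u^2 + 6*u + 8) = (u + 1)*(u + 2)*(u + 4)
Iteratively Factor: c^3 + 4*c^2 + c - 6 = (c - 1)*(c^2 + 5*c + 6) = (c - 1)*(c + 3)*(c + 2)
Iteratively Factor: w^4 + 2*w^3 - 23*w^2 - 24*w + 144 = (w + 4)*(w^3 - 2*w^2 - 15*w + 36) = (w - 3)*(w + 4)*(w^2 + w - 12) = (w - 3)^2*(w + 4)*(w + 4)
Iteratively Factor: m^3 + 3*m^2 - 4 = (m + 2)*(m^2 + m - 2) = (m - 1)*(m + 2)*(m + 2)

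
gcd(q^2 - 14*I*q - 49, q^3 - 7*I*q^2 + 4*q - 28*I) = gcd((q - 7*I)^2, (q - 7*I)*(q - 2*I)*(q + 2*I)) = q - 7*I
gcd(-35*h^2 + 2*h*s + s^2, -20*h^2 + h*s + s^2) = 1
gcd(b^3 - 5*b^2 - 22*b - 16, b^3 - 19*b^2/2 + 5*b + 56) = b^2 - 6*b - 16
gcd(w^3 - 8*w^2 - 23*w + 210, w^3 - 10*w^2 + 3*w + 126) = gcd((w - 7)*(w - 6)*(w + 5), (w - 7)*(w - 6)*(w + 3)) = w^2 - 13*w + 42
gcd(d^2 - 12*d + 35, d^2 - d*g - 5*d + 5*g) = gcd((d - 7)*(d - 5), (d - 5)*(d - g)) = d - 5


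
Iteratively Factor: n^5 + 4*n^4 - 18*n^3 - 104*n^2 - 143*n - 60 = (n + 4)*(n^4 - 18*n^2 - 32*n - 15) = (n + 1)*(n + 4)*(n^3 - n^2 - 17*n - 15) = (n - 5)*(n + 1)*(n + 4)*(n^2 + 4*n + 3) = (n - 5)*(n + 1)*(n + 3)*(n + 4)*(n + 1)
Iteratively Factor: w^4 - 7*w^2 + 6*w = (w - 1)*(w^3 + w^2 - 6*w) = (w - 1)*(w + 3)*(w^2 - 2*w) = (w - 2)*(w - 1)*(w + 3)*(w)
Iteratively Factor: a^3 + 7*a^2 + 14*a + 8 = (a + 1)*(a^2 + 6*a + 8) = (a + 1)*(a + 4)*(a + 2)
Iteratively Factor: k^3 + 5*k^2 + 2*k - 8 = (k - 1)*(k^2 + 6*k + 8) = (k - 1)*(k + 2)*(k + 4)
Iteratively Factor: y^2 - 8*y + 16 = (y - 4)*(y - 4)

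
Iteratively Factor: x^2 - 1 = (x + 1)*(x - 1)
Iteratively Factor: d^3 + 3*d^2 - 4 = (d - 1)*(d^2 + 4*d + 4) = (d - 1)*(d + 2)*(d + 2)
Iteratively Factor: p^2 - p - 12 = (p + 3)*(p - 4)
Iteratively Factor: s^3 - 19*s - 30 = (s - 5)*(s^2 + 5*s + 6) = (s - 5)*(s + 2)*(s + 3)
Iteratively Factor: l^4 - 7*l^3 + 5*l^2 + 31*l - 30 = (l - 5)*(l^3 - 2*l^2 - 5*l + 6) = (l - 5)*(l - 3)*(l^2 + l - 2) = (l - 5)*(l - 3)*(l + 2)*(l - 1)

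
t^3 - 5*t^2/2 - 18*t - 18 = (t - 6)*(t + 3/2)*(t + 2)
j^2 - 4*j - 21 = (j - 7)*(j + 3)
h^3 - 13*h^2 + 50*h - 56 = (h - 7)*(h - 4)*(h - 2)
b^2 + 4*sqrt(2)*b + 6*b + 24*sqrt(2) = (b + 6)*(b + 4*sqrt(2))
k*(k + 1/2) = k^2 + k/2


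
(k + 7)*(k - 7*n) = k^2 - 7*k*n + 7*k - 49*n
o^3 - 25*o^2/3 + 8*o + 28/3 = (o - 7)*(o - 2)*(o + 2/3)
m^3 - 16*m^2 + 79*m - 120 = (m - 8)*(m - 5)*(m - 3)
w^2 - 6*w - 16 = (w - 8)*(w + 2)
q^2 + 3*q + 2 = (q + 1)*(q + 2)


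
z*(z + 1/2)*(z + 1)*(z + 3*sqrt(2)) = z^4 + 3*z^3/2 + 3*sqrt(2)*z^3 + z^2/2 + 9*sqrt(2)*z^2/2 + 3*sqrt(2)*z/2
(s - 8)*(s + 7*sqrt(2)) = s^2 - 8*s + 7*sqrt(2)*s - 56*sqrt(2)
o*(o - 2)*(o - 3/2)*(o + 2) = o^4 - 3*o^3/2 - 4*o^2 + 6*o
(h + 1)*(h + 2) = h^2 + 3*h + 2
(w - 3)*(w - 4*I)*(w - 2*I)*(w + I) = w^4 - 3*w^3 - 5*I*w^3 - 2*w^2 + 15*I*w^2 + 6*w - 8*I*w + 24*I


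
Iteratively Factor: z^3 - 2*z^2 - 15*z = (z)*(z^2 - 2*z - 15) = z*(z + 3)*(z - 5)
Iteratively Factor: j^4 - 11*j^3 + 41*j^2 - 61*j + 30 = (j - 1)*(j^3 - 10*j^2 + 31*j - 30) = (j - 5)*(j - 1)*(j^2 - 5*j + 6) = (j - 5)*(j - 2)*(j - 1)*(j - 3)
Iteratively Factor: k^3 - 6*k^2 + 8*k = (k - 2)*(k^2 - 4*k) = (k - 4)*(k - 2)*(k)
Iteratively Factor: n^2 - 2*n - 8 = (n - 4)*(n + 2)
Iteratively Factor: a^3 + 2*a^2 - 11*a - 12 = (a + 4)*(a^2 - 2*a - 3) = (a - 3)*(a + 4)*(a + 1)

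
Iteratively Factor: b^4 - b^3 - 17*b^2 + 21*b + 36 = (b - 3)*(b^3 + 2*b^2 - 11*b - 12) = (b - 3)*(b + 1)*(b^2 + b - 12) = (b - 3)^2*(b + 1)*(b + 4)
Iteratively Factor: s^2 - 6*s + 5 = (s - 5)*(s - 1)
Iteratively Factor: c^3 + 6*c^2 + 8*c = (c + 4)*(c^2 + 2*c) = (c + 2)*(c + 4)*(c)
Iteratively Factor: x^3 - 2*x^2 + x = (x)*(x^2 - 2*x + 1) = x*(x - 1)*(x - 1)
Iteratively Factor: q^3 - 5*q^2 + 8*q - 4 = (q - 2)*(q^2 - 3*q + 2) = (q - 2)*(q - 1)*(q - 2)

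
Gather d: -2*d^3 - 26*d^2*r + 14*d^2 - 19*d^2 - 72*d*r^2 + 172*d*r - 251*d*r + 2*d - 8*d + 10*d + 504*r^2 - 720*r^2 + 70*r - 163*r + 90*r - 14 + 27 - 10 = -2*d^3 + d^2*(-26*r - 5) + d*(-72*r^2 - 79*r + 4) - 216*r^2 - 3*r + 3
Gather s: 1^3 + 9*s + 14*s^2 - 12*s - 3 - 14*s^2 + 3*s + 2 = 0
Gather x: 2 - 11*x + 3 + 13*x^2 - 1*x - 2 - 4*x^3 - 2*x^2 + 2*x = -4*x^3 + 11*x^2 - 10*x + 3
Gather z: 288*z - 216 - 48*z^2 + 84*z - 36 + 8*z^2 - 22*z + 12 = -40*z^2 + 350*z - 240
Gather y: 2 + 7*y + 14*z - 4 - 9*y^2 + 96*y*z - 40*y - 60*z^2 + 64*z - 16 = -9*y^2 + y*(96*z - 33) - 60*z^2 + 78*z - 18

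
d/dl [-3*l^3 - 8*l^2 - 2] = l*(-9*l - 16)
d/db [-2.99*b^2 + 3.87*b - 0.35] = 3.87 - 5.98*b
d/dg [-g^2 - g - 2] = -2*g - 1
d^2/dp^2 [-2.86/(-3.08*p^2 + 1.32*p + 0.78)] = (54.262208*p^2 - 23.255232*p - 2.86*(6.16*p - 1.32)*(12.32*p - 2.64) - 13.741728)/(-3.08*p^2 + 1.32*p + 0.78)^3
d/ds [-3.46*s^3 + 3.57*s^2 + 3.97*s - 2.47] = -10.38*s^2 + 7.14*s + 3.97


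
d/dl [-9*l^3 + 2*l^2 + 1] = l*(4 - 27*l)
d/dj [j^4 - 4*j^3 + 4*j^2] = 4*j*(j^2 - 3*j + 2)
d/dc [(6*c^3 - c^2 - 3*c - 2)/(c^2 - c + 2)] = 2*(3*c^4 - 6*c^3 + 20*c^2 - 4)/(c^4 - 2*c^3 + 5*c^2 - 4*c + 4)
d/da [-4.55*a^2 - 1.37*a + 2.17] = -9.1*a - 1.37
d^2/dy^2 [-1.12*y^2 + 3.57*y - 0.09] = -2.24000000000000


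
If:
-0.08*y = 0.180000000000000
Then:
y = -2.25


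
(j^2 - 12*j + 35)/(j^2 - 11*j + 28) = (j - 5)/(j - 4)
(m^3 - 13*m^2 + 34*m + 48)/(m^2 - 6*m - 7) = (m^2 - 14*m + 48)/(m - 7)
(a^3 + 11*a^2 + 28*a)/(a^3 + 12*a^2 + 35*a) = (a + 4)/(a + 5)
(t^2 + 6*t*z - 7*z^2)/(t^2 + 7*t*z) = (t - z)/t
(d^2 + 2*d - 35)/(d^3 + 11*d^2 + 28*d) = (d - 5)/(d*(d + 4))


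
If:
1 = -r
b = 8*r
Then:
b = -8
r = -1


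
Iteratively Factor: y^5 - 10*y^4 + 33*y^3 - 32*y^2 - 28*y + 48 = (y - 3)*(y^4 - 7*y^3 + 12*y^2 + 4*y - 16) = (y - 3)*(y - 2)*(y^3 - 5*y^2 + 2*y + 8) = (y - 3)*(y - 2)^2*(y^2 - 3*y - 4) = (y - 3)*(y - 2)^2*(y + 1)*(y - 4)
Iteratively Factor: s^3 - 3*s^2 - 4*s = (s)*(s^2 - 3*s - 4) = s*(s - 4)*(s + 1)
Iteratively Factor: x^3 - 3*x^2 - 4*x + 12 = (x - 3)*(x^2 - 4) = (x - 3)*(x - 2)*(x + 2)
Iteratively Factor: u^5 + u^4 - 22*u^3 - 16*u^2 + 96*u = (u + 4)*(u^4 - 3*u^3 - 10*u^2 + 24*u) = (u - 4)*(u + 4)*(u^3 + u^2 - 6*u) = (u - 4)*(u + 3)*(u + 4)*(u^2 - 2*u) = u*(u - 4)*(u + 3)*(u + 4)*(u - 2)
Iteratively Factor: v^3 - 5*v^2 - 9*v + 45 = (v - 3)*(v^2 - 2*v - 15) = (v - 3)*(v + 3)*(v - 5)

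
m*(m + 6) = m^2 + 6*m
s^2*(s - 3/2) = s^3 - 3*s^2/2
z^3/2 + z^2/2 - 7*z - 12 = (z/2 + 1)*(z - 4)*(z + 3)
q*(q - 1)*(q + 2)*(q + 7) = q^4 + 8*q^3 + 5*q^2 - 14*q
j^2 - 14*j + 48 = (j - 8)*(j - 6)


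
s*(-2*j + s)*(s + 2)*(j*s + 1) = -2*j^2*s^3 - 4*j^2*s^2 + j*s^4 + 2*j*s^3 - 2*j*s^2 - 4*j*s + s^3 + 2*s^2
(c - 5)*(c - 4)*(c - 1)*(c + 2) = c^4 - 8*c^3 + 9*c^2 + 38*c - 40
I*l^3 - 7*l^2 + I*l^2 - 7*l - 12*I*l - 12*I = (l + 3*I)*(l + 4*I)*(I*l + I)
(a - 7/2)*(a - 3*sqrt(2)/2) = a^2 - 7*a/2 - 3*sqrt(2)*a/2 + 21*sqrt(2)/4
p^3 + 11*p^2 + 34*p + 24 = (p + 1)*(p + 4)*(p + 6)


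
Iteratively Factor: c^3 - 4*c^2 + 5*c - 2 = (c - 1)*(c^2 - 3*c + 2) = (c - 1)^2*(c - 2)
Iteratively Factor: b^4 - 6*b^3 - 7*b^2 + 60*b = (b)*(b^3 - 6*b^2 - 7*b + 60) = b*(b - 5)*(b^2 - b - 12) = b*(b - 5)*(b + 3)*(b - 4)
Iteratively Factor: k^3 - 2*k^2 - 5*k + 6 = (k + 2)*(k^2 - 4*k + 3) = (k - 1)*(k + 2)*(k - 3)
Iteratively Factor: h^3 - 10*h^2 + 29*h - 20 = (h - 4)*(h^2 - 6*h + 5) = (h - 5)*(h - 4)*(h - 1)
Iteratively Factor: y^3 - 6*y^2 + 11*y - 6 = (y - 2)*(y^2 - 4*y + 3) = (y - 3)*(y - 2)*(y - 1)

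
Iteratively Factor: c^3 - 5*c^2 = (c - 5)*(c^2) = c*(c - 5)*(c)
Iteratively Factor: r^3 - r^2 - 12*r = (r + 3)*(r^2 - 4*r) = (r - 4)*(r + 3)*(r)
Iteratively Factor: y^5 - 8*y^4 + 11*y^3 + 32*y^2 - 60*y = (y - 2)*(y^4 - 6*y^3 - y^2 + 30*y) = (y - 3)*(y - 2)*(y^3 - 3*y^2 - 10*y) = (y - 3)*(y - 2)*(y + 2)*(y^2 - 5*y) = y*(y - 3)*(y - 2)*(y + 2)*(y - 5)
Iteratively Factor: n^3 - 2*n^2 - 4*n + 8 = (n - 2)*(n^2 - 4) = (n - 2)*(n + 2)*(n - 2)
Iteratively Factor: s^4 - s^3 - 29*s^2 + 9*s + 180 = (s - 3)*(s^3 + 2*s^2 - 23*s - 60) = (s - 3)*(s + 4)*(s^2 - 2*s - 15) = (s - 5)*(s - 3)*(s + 4)*(s + 3)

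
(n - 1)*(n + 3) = n^2 + 2*n - 3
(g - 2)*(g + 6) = g^2 + 4*g - 12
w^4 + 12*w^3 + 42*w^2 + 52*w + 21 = (w + 1)^2*(w + 3)*(w + 7)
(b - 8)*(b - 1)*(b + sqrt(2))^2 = b^4 - 9*b^3 + 2*sqrt(2)*b^3 - 18*sqrt(2)*b^2 + 10*b^2 - 18*b + 16*sqrt(2)*b + 16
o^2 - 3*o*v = o*(o - 3*v)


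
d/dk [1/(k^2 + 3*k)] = (-2*k - 3)/(k^2*(k + 3)^2)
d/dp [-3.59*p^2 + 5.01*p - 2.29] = 5.01 - 7.18*p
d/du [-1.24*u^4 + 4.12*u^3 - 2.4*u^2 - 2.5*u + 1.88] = -4.96*u^3 + 12.36*u^2 - 4.8*u - 2.5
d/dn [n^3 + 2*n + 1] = 3*n^2 + 2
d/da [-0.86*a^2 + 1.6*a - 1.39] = 1.6 - 1.72*a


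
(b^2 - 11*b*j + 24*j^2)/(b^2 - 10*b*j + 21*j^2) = (b - 8*j)/(b - 7*j)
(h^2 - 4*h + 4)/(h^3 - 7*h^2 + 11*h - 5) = (h^2 - 4*h + 4)/(h^3 - 7*h^2 + 11*h - 5)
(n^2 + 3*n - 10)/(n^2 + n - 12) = (n^2 + 3*n - 10)/(n^2 + n - 12)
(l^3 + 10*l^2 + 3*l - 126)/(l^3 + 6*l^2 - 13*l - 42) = (l + 6)/(l + 2)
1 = 1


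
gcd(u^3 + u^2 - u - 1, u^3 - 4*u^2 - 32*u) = 1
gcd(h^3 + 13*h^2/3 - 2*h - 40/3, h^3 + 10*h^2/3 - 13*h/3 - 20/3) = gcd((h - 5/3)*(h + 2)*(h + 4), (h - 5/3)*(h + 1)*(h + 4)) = h^2 + 7*h/3 - 20/3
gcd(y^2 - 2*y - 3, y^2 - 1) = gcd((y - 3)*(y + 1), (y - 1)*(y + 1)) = y + 1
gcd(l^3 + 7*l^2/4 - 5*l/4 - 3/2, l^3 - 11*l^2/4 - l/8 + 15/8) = l^2 - l/4 - 3/4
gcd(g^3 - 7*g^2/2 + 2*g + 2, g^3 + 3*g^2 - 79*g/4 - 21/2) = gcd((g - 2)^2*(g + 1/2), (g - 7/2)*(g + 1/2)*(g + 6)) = g + 1/2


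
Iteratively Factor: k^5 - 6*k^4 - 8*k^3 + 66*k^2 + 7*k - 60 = (k - 4)*(k^4 - 2*k^3 - 16*k^2 + 2*k + 15) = (k - 5)*(k - 4)*(k^3 + 3*k^2 - k - 3) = (k - 5)*(k - 4)*(k + 3)*(k^2 - 1) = (k - 5)*(k - 4)*(k - 1)*(k + 3)*(k + 1)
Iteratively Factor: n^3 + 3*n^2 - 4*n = (n - 1)*(n^2 + 4*n) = n*(n - 1)*(n + 4)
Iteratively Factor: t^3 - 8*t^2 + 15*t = (t)*(t^2 - 8*t + 15) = t*(t - 5)*(t - 3)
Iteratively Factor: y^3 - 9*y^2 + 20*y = (y - 5)*(y^2 - 4*y) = (y - 5)*(y - 4)*(y)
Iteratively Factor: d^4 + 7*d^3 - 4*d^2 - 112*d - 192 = (d + 4)*(d^3 + 3*d^2 - 16*d - 48) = (d - 4)*(d + 4)*(d^2 + 7*d + 12) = (d - 4)*(d + 3)*(d + 4)*(d + 4)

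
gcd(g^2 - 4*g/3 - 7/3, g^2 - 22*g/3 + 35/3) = g - 7/3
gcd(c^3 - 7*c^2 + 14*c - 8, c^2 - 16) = c - 4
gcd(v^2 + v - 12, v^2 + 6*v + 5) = 1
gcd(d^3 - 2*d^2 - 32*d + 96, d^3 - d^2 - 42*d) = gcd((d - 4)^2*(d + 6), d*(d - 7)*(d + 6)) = d + 6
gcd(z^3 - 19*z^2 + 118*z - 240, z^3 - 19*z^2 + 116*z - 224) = z - 8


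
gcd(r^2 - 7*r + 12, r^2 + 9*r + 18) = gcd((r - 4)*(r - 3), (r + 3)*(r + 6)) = 1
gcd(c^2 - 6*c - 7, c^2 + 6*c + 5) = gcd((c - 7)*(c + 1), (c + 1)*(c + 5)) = c + 1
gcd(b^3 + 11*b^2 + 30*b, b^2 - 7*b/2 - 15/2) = 1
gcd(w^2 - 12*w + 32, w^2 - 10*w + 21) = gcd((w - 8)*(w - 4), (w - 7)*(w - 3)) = 1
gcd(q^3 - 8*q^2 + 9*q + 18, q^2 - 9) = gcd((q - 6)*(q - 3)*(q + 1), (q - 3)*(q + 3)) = q - 3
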